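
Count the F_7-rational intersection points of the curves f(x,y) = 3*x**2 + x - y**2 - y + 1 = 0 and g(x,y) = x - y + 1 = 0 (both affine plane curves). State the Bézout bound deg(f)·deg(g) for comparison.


Common zeros: ∅; count = 0; Bézout bound = 2.

deg(f) = 2, deg(g) = 1, so Bézout bound = 2.
Scan x ∈ F_7. For each x, list the y ∈ F_7 with f(x, y) ≡ 0 and those with g(x, y) ≡ 0 (mod 7); the common zeros in that column are the intersection.
  x = 0: f ≡ 0 at y ∈ ∅; g ≡ 0 at y ∈ {1}; common: ∅.
  x = 1: f ≡ 0 at y ∈ {3}; g ≡ 0 at y ∈ {2}; common: ∅.
  x = 2: f ≡ 0 at y ∈ ∅; g ≡ 0 at y ∈ {3}; common: ∅.
  x = 3: f ≡ 0 at y ∈ ∅; g ≡ 0 at y ∈ {4}; common: ∅.
  x = 4: f ≡ 0 at y ∈ ∅; g ≡ 0 at y ∈ {5}; common: ∅.
  x = 5: f ≡ 0 at y ∈ ∅; g ≡ 0 at y ∈ {6}; common: ∅.
  x = 6: f ≡ 0 at y ∈ ∅; g ≡ 0 at y ∈ {0}; common: ∅.
Collecting: common zeros = ∅, so the count is 0.
Comparison with the Bézout bound: 0 ≤ 2 = deg(f)·deg(g), as expected for curves with no common component (the affine F_7-count falls short of the bound because intersections may lie at infinity, over extension fields, or carry multiplicity).


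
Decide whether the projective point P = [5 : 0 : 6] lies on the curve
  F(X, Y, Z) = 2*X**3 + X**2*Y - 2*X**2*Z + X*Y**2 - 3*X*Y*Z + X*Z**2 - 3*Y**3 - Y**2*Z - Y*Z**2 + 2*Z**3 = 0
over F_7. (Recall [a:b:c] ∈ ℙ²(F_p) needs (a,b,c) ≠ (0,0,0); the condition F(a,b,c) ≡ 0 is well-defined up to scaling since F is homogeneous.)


F(5,0,6) ≡ 2 (mod 7); P is NOT on the curve.

Evaluate F(5, 0, 6) term-by-term (mod 7).
  2*X**3 ↦ 2·125·1·1 = 250
  X**2*Y ↦ 1·25·0·1 = 0
  -2*X**2*Z ↦ -2·25·1·6 = -300
  X*Y**2 ↦ 1·5·0·1 = 0
  -3*X*Y*Z ↦ -3·5·0·6 = 0
  X*Z**2 ↦ 1·5·1·36 = 180
  -3*Y**3 ↦ -3·1·0·1 = 0
  -Y**2*Z ↦ -1·1·0·6 = 0
  -Y*Z**2 ↦ -1·1·0·36 = 0
  2*Z**3 ↦ 2·1·1·216 = 432
Sum: F(5, 0, 6) = (250) + (0) + (-300) + (0) + (0) + (180) + (0) + (0) + (0) + (432) = 562.
Reducing mod 7: 562 ≡ 2 (mod 7).
Since F(a, b, c) ≡ 2 ≠ 0 (mod 7), P does NOT lie on the curve.


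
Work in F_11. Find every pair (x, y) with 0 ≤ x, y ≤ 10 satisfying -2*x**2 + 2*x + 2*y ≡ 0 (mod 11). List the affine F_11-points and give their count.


Affine F_11-points: {(0, 0), (1, 0), (2, 2), (3, 6), (4, 1), (5, 9), (6, 8), (7, 9), (8, 1), (9, 6), (10, 2)}; count = 11.

For each of the 121 pairs (x, y) ∈ F_11², evaluate f(x, y) mod 11. Record the zeros.
  x = 0: [0↦0, 1↦2, 2↦4, 3↦6, 4↦8, 5↦10, 6↦1, 7↦3, 8↦5, 9↦7, 10↦9]  zeros at y ∈ {0}
  x = 1: [0↦0, 1↦2, 2↦4, 3↦6, 4↦8, 5↦10, 6↦1, 7↦3, 8↦5, 9↦7, 10↦9]  zeros at y ∈ {0}
  x = 2: [0↦7, 1↦9, 2↦0, 3↦2, 4↦4, 5↦6, 6↦8, 7↦10, 8↦1, 9↦3, 10↦5]  zeros at y ∈ {2}
  x = 3: [0↦10, 1↦1, 2↦3, 3↦5, 4↦7, 5↦9, 6↦0, 7↦2, 8↦4, 9↦6, 10↦8]  zeros at y ∈ {6}
  x = 4: [0↦9, 1↦0, 2↦2, 3↦4, 4↦6, 5↦8, 6↦10, 7↦1, 8↦3, 9↦5, 10↦7]  zeros at y ∈ {1}
  x = 5: [0↦4, 1↦6, 2↦8, 3↦10, 4↦1, 5↦3, 6↦5, 7↦7, 8↦9, 9↦0, 10↦2]  zeros at y ∈ {9}
  x = 6: [0↦6, 1↦8, 2↦10, 3↦1, 4↦3, 5↦5, 6↦7, 7↦9, 8↦0, 9↦2, 10↦4]  zeros at y ∈ {8}
  x = 7: [0↦4, 1↦6, 2↦8, 3↦10, 4↦1, 5↦3, 6↦5, 7↦7, 8↦9, 9↦0, 10↦2]  zeros at y ∈ {9}
  x = 8: [0↦9, 1↦0, 2↦2, 3↦4, 4↦6, 5↦8, 6↦10, 7↦1, 8↦3, 9↦5, 10↦7]  zeros at y ∈ {1}
  x = 9: [0↦10, 1↦1, 2↦3, 3↦5, 4↦7, 5↦9, 6↦0, 7↦2, 8↦4, 9↦6, 10↦8]  zeros at y ∈ {6}
  x = 10: [0↦7, 1↦9, 2↦0, 3↦2, 4↦4, 5↦6, 6↦8, 7↦10, 8↦1, 9↦3, 10↦5]  zeros at y ∈ {2}
Collecting zeros: affine points = {(0, 0), (1, 0), (2, 2), (3, 6), (4, 1), (5, 9), (6, 8), (7, 9), (8, 1), (9, 6), (10, 2)}.
Total count |C(F_11)_aff| = 11.


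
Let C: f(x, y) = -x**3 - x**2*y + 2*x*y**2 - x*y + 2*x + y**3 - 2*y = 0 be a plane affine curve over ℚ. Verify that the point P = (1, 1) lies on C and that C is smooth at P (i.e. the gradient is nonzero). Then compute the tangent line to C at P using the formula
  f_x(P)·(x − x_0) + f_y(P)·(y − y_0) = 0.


Tangent line at P: -2*x + 3*y - 1 = 0.

Step 1: f(1, 1) = 0, so P lies on C.
Step 2: partial derivatives
  f_x(x, y) = -3*x**2 - 2*x*y + 2*y**2 - y + 2, f_y(x, y) = -x**2 + 4*x*y - x + 3*y**2 - 2.
  f_x(P) = -2, f_y(P) = 3 (gradient nonzero, so P is smooth).
Step 3: tangent line at P: -2·(x − 1) + 3·(y − 1) = 0.
Expanding: -2*x + 3*y - 1 = 0.


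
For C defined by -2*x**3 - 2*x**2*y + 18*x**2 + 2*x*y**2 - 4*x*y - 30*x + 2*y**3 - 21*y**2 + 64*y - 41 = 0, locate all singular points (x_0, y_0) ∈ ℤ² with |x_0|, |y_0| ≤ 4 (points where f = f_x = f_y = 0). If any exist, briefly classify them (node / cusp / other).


Singular points: {(2, 3)}; classification: cusp.

Compute partial derivatives:
  f_x = -6*x**2 - 4*x*y + 36*x + 2*y**2 - 4*y - 30.
  f_y = -2*x**2 + 4*x*y - 4*x + 6*y**2 - 42*y + 64.
Scan x_0 ∈ {−4, ..., 4}. For each x_0, f_y(x_0, y) is a polynomial in y; find its integer roots y ∈ {−4, ..., 4}, then test f_x and f at those candidates.
  x = -4: f_y(-4, y) = 6*y**2 - 58*y + 48; no integer root y with |y| ≤ 4.
  x = -3: f_y(-3, y) = 6*y**2 - 54*y + 58; no integer root y with |y| ≤ 4.
  x = -2: f_y(-2, y) = 6*y**2 - 50*y + 64; no integer root y with |y| ≤ 4.
  x = -1: f_y(-1, y) = 6*y**2 - 46*y + 66; no integer root y with |y| ≤ 4.
  x = 0: f_y(0, y) = 6*y**2 - 42*y + 64; no integer root y with |y| ≤ 4.
  x = 1: f_y(1, y) = 6*y**2 - 38*y + 58; no integer root y with |y| ≤ 4.
  x = 2: f_y(2, y) = 6*y**2 - 34*y + 48; vanishes at y ∈ {3}. (2, 3): f_x = 0, f = 0 — SINGULAR.
  x = 3: f_y(3, y) = 6*y**2 - 30*y + 34; no integer root y with |y| ≤ 4.
  x = 4: f_y(4, y) = 6*y**2 - 26*y + 16; no integer root y with |y| ≤ 4.
Only singular point on the grid: (2, 3).
Classify: substitute x = 2 + u, y = 3 + v and expand: f = -2*u**3 - 2*u**2*v + 2*u*v**2 + 2*v**3 + v**2.
No constant or linear terms (consistent with a singular point). Quadratic part: v**2. Cubic part: -2*u**3 - 2*u**2*v + 2*u*v**2 + 2*v**3.
The quadratic part v**2 is a perfect square, so there is a single (double) tangent line v = 0, i.e. y = 3. Restricting the cubic part to that line (v = 0) leaves -2*u**3 ≠ 0, so f is not divisible by v and the branch is v² ≈ 2*u**3 to lowest order — this is a cusp.
Classification: cusp.


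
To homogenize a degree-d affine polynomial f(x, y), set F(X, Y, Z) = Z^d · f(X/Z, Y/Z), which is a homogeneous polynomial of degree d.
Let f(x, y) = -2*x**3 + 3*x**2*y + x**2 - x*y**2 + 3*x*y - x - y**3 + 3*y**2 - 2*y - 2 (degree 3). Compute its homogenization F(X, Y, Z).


F(X, Y, Z) = -2*X**3 + 3*X**2*Y + X**2*Z - X*Y**2 + 3*X*Y*Z - X*Z**2 - Y**3 + 3*Y**2*Z - 2*Y*Z**2 - 2*Z**3

deg(f) = 3.
Substitute x = X/Z, y = Y/Z into f, then multiply by Z^3.
  monomial -2·x^3·y^0 ↦ -2·X^3·Y^0·Z^0.
  monomial 3·x^2·y^1 ↦ 3·X^2·Y^1·Z^0.
  monomial 1·x^2·y^0 ↦ 1·X^2·Y^0·Z^1.
  monomial -1·x^1·y^2 ↦ -1·X^1·Y^2·Z^0.
  monomial 3·x^1·y^1 ↦ 3·X^1·Y^1·Z^1.
  monomial -1·x^1·y^0 ↦ -1·X^1·Y^0·Z^2.
  monomial -1·x^0·y^3 ↦ -1·X^0·Y^3·Z^0.
  monomial 3·x^0·y^2 ↦ 3·X^0·Y^2·Z^1.
  monomial -2·x^0·y^1 ↦ -2·X^0·Y^1·Z^2.
  monomial -2·x^0·y^0 ↦ -2·X^0·Y^0·Z^3.
Collecting: F(X, Y, Z) = -2*X**3 + 3*X**2*Y + X**2*Z - X*Y**2 + 3*X*Y*Z - X*Z**2 - Y**3 + 3*Y**2*Z - 2*Y*Z**2 - 2*Z**3.


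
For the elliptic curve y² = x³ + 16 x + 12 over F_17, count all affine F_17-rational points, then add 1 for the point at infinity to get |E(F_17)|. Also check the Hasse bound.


Affine points = {(2, 1), (2, 16), (3, 6), (3, 11), (4, 2), (4, 15), (5, 8), (5, 9), (6, 1), (6, 16), (7, 5), (7, 12), (9, 1), (9, 16), (10, 4), (10, 13)}; affine count = 16; |E(F_17)| = 17.

Discriminant check: Δ ∝ 4a³ + 27b² = 4·16³ + 27·12² = 4·4096 + 27·144 ≡ 8 (mod 17). Nonzero ⇒ E is nonsingular.
For each x ∈ F_17, compute rhs = x³ + 16·x + 12 mod 17, then count y ∈ F_17 with y² ≡ rhs.
  x = 0: rhs = 12, matching y values: none (0 points).
  x = 1: rhs = 12, matching y values: none (0 points).
  x = 2: rhs = 1, matching y values: 1, 16 (2 points).
  x = 3: rhs = 2, matching y values: 6, 11 (2 points).
  x = 4: rhs = 4, matching y values: 2, 15 (2 points).
  x = 5: rhs = 13, matching y values: 8, 9 (2 points).
  x = 6: rhs = 1, matching y values: 1, 16 (2 points).
  x = 7: rhs = 8, matching y values: 5, 12 (2 points).
  x = 8: rhs = 6, matching y values: none (0 points).
  x = 9: rhs = 1, matching y values: 1, 16 (2 points).
  x = 10: rhs = 16, matching y values: 4, 13 (2 points).
  x = 11: rhs = 6, matching y values: none (0 points).
  x = 12: rhs = 11, matching y values: none (0 points).
  x = 13: rhs = 3, matching y values: none (0 points).
  x = 14: rhs = 5, matching y values: none (0 points).
  x = 15: rhs = 6, matching y values: none (0 points).
  x = 16: rhs = 12, matching y values: none (0 points).
Total affine count: 16.
Full point count |E(F_17)| = 16 + 1 = 17.
Hasse bound: |17 − (17+1)| = |-1| = 1 ≤ 2√17 ≈ 8.2462 ✓.


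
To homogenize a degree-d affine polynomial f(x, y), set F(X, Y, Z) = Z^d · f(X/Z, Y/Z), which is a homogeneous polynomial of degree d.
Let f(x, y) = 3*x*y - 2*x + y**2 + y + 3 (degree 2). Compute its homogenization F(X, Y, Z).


F(X, Y, Z) = 3*X*Y - 2*X*Z + Y**2 + Y*Z + 3*Z**2

deg(f) = 2.
Substitute x = X/Z, y = Y/Z into f, then multiply by Z^2.
  monomial 3·x^1·y^1 ↦ 3·X^1·Y^1·Z^0.
  monomial -2·x^1·y^0 ↦ -2·X^1·Y^0·Z^1.
  monomial 1·x^0·y^2 ↦ 1·X^0·Y^2·Z^0.
  monomial 1·x^0·y^1 ↦ 1·X^0·Y^1·Z^1.
  monomial 3·x^0·y^0 ↦ 3·X^0·Y^0·Z^2.
Collecting: F(X, Y, Z) = 3*X*Y - 2*X*Z + Y**2 + Y*Z + 3*Z**2.


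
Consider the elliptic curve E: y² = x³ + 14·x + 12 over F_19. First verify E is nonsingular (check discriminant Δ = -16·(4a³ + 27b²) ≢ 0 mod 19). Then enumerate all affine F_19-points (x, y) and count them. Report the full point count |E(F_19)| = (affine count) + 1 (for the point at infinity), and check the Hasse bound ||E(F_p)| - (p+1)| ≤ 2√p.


Affine points = {(3, 9), (3, 10), (5, 6), (5, 13), (7, 4), (7, 15), (8, 3), (8, 16), (13, 4), (13, 15), (14, 8), (14, 11), (15, 5), (15, 14), (16, 0), (18, 4), (18, 15)}; affine count = 17; |E(F_19)| = 18.

Discriminant check: Δ ∝ 4a³ + 27b² = 4·14³ + 27·12² = 4·2744 + 27·144 ≡ 6 (mod 19). Nonzero ⇒ E is nonsingular.
For each x ∈ F_19, compute rhs = x³ + 14·x + 12 mod 19, then count y ∈ F_19 with y² ≡ rhs.
  x = 0: rhs = 12, matching y values: none (0 points).
  x = 1: rhs = 8, matching y values: none (0 points).
  x = 2: rhs = 10, matching y values: none (0 points).
  x = 3: rhs = 5, matching y values: 9, 10 (2 points).
  x = 4: rhs = 18, matching y values: none (0 points).
  x = 5: rhs = 17, matching y values: 6, 13 (2 points).
  x = 6: rhs = 8, matching y values: none (0 points).
  x = 7: rhs = 16, matching y values: 4, 15 (2 points).
  x = 8: rhs = 9, matching y values: 3, 16 (2 points).
  x = 9: rhs = 12, matching y values: none (0 points).
  x = 10: rhs = 12, matching y values: none (0 points).
  x = 11: rhs = 15, matching y values: none (0 points).
  x = 12: rhs = 8, matching y values: none (0 points).
  x = 13: rhs = 16, matching y values: 4, 15 (2 points).
  x = 14: rhs = 7, matching y values: 8, 11 (2 points).
  x = 15: rhs = 6, matching y values: 5, 14 (2 points).
  x = 16: rhs = 0, matching y values: 0 (1 points).
  x = 17: rhs = 14, matching y values: none (0 points).
  x = 18: rhs = 16, matching y values: 4, 15 (2 points).
Total affine count: 17.
Full point count |E(F_19)| = 17 + 1 = 18.
Hasse bound: |18 − (19+1)| = |-2| = 2 ≤ 2√19 ≈ 8.7178 ✓.


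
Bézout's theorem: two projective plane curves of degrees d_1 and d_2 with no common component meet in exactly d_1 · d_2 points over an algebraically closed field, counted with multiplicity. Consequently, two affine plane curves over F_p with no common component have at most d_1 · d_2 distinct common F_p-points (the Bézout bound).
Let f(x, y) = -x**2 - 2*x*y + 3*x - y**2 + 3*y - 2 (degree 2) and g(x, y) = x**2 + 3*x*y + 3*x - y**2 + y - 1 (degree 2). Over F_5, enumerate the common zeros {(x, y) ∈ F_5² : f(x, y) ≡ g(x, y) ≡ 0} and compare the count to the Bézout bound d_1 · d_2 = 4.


Common zeros: ∅; count = 0; Bézout bound = 4.

deg(f) = 2, deg(g) = 2, so Bézout bound = 4.
Scan x ∈ F_5. For each x, list the y ∈ F_5 with f(x, y) ≡ 0 and those with g(x, y) ≡ 0 (mod 5); the common zeros in that column are the intersection.
  x = 0: f ≡ 0 at y ∈ {1, 2}; g ≡ 0 at y ∈ ∅; common: ∅.
  x = 1: f ≡ 0 at y ∈ {0, 1}; g ≡ 0 at y ∈ ∅; common: ∅.
  x = 2: f ≡ 0 at y ∈ {0, 4}; g ≡ 0 at y ∈ {1}; common: ∅.
  x = 3: f ≡ 0 at y ∈ {3, 4}; g ≡ 0 at y ∈ ∅; common: ∅.
  x = 4: f ≡ 0 at y ∈ {2, 3}; g ≡ 0 at y ∈ ∅; common: ∅.
Collecting: common zeros = ∅, so the count is 0.
Comparison with the Bézout bound: 0 ≤ 4 = deg(f)·deg(g), as expected for curves with no common component (the affine F_5-count falls short of the bound because intersections may lie at infinity, over extension fields, or carry multiplicity).


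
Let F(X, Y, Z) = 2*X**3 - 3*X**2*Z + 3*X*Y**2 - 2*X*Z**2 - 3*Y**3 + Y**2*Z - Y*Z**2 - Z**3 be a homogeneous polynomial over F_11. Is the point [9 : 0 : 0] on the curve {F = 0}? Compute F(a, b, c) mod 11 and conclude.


F(9,0,0) ≡ 6 (mod 11); P is NOT on the curve.

Evaluate F(9, 0, 0) term-by-term (mod 11).
  2*X**3 ↦ 2·729·1·1 = 1458
  -3*X**2*Z ↦ -3·81·1·0 = 0
  3*X*Y**2 ↦ 3·9·0·1 = 0
  -2*X*Z**2 ↦ -2·9·1·0 = 0
  -3*Y**3 ↦ -3·1·0·1 = 0
  Y**2*Z ↦ 1·1·0·0 = 0
  -Y*Z**2 ↦ -1·1·0·0 = 0
  -Z**3 ↦ -1·1·1·0 = 0
Sum: F(9, 0, 0) = (1458) + (0) + (0) + (0) + (0) + (0) + (0) + (0) = 1458.
Reducing mod 11: 1458 ≡ 6 (mod 11).
Since F(a, b, c) ≡ 6 ≠ 0 (mod 11), P does NOT lie on the curve.


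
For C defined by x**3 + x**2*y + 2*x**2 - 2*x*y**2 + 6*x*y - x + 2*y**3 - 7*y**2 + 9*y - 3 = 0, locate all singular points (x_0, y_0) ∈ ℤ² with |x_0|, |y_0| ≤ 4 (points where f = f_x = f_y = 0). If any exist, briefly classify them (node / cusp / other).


Singular points: {(-1, 1)}; classification: cusp.

Compute partial derivatives:
  f_x = 3*x**2 + 2*x*y + 4*x - 2*y**2 + 6*y - 1.
  f_y = x**2 - 4*x*y + 6*x + 6*y**2 - 14*y + 9.
Scan x_0 ∈ {−4, ..., 4}. For each x_0, f_y(x_0, y) is a polynomial in y; find its integer roots y ∈ {−4, ..., 4}, then test f_x and f at those candidates.
  x = -4: f_y(-4, y) = 6*y**2 + 2*y + 1; no integer root y with |y| ≤ 4.
  x = -3: f_y(-3, y) = 6*y**2 - 2*y; vanishes at y ∈ {0}. (-3, 0): f_x = 14 ≠ 0.
  x = -2: f_y(-2, y) = 6*y**2 - 6*y + 1; no integer root y with |y| ≤ 4.
  x = -1: f_y(-1, y) = 6*y**2 - 10*y + 4; vanishes at y ∈ {1}. (-1, 1): f_x = 0, f = 0 — SINGULAR.
  x = 0: f_y(0, y) = 6*y**2 - 14*y + 9; no integer root y with |y| ≤ 4.
  x = 1: f_y(1, y) = 6*y**2 - 18*y + 16; no integer root y with |y| ≤ 4.
  x = 2: f_y(2, y) = 6*y**2 - 22*y + 25; no integer root y with |y| ≤ 4.
  x = 3: f_y(3, y) = 6*y**2 - 26*y + 36; no integer root y with |y| ≤ 4.
  x = 4: f_y(4, y) = 6*y**2 - 30*y + 49; no integer root y with |y| ≤ 4.
Only singular point on the grid: (-1, 1).
Classify: substitute x = -1 + u, y = 1 + v and expand: f = u**3 + u**2*v - 2*u*v**2 + 2*v**3 + v**2.
No constant or linear terms (consistent with a singular point). Quadratic part: v**2. Cubic part: u**3 + u**2*v - 2*u*v**2 + 2*v**3.
The quadratic part v**2 is a perfect square, so there is a single (double) tangent line v = 0, i.e. y = 1. Restricting the cubic part to that line (v = 0) leaves u**3 ≠ 0, so f is not divisible by v and the branch is v² ≈ -u**3 to lowest order — this is a cusp.
Classification: cusp.


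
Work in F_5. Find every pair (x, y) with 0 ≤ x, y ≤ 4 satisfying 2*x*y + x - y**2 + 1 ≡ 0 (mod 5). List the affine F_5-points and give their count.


Affine F_5-points: {(0, 1), (0, 4), (4, 0), (4, 3)}; count = 4.

For each of the 25 pairs (x, y) ∈ F_5², evaluate f(x, y) mod 5. Record the zeros.
  x = 0: [0↦1, 1↦0, 2↦2, 3↦2, 4↦0]  zeros at y ∈ {1, 4}
  x = 1: [0↦2, 1↦3, 2↦2, 3↦4, 4↦4]  zeros at y ∈ ∅
  x = 2: [0↦3, 1↦1, 2↦2, 3↦1, 4↦3]  zeros at y ∈ ∅
  x = 3: [0↦4, 1↦4, 2↦2, 3↦3, 4↦2]  zeros at y ∈ ∅
  x = 4: [0↦0, 1↦2, 2↦2, 3↦0, 4↦1]  zeros at y ∈ {0, 3}
Collecting zeros: affine points = {(0, 1), (0, 4), (4, 0), (4, 3)}.
Total count |C(F_5)_aff| = 4.


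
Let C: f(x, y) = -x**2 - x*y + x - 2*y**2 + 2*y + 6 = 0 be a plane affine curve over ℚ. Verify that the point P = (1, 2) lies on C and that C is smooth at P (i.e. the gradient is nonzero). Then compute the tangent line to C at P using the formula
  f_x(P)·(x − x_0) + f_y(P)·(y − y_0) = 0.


Tangent line at P: -3*x - 7*y + 17 = 0.

Step 1: f(1, 2) = 0, so P lies on C.
Step 2: partial derivatives
  f_x(x, y) = -2*x - y + 1, f_y(x, y) = -x - 4*y + 2.
  f_x(P) = -3, f_y(P) = -7 (gradient nonzero, so P is smooth).
Step 3: tangent line at P: -3·(x − 1) + -7·(y − 2) = 0.
Expanding: -3*x - 7*y + 17 = 0.


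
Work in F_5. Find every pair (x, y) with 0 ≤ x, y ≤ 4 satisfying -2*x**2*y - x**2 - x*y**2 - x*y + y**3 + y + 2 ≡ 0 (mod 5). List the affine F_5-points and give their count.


Affine F_5-points: {(0, 4), (2, 2), (2, 3)}; count = 3.

For each of the 25 pairs (x, y) ∈ F_5², evaluate f(x, y) mod 5. Record the zeros.
  x = 0: [0↦2, 1↦4, 2↦2, 3↦2, 4↦0]  zeros at y ∈ {4}
  x = 1: [0↦1, 1↦4, 2↦1, 3↦3, 4↦1]  zeros at y ∈ ∅
  x = 2: [0↦3, 1↦3, 2↦0, 3↦0, 4↦4]  zeros at y ∈ {2, 3}
  x = 3: [0↦3, 1↦1, 2↦4, 3↦3, 4↦4]  zeros at y ∈ ∅
  x = 4: [0↦1, 1↦3, 2↦3, 3↦2, 4↦1]  zeros at y ∈ ∅
Collecting zeros: affine points = {(0, 4), (2, 2), (2, 3)}.
Total count |C(F_5)_aff| = 3.


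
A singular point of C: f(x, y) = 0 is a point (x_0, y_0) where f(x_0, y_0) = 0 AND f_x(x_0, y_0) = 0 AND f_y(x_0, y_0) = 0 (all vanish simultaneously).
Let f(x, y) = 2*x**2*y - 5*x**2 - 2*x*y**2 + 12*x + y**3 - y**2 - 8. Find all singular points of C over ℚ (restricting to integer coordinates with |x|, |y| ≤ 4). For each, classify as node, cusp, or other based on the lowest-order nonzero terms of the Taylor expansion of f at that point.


Singular points: {(2, 2)}; classification: node.

Compute partial derivatives:
  f_x = 4*x*y - 10*x - 2*y**2 + 12.
  f_y = 2*x**2 - 4*x*y + 3*y**2 - 2*y.
Scan x_0 ∈ {−4, ..., 4}. For each x_0, f_y(x_0, y) is a polynomial in y; find its integer roots y ∈ {−4, ..., 4}, then test f_x and f at those candidates.
  x = -4: f_y(-4, y) = 3*y**2 + 14*y + 32; no integer root y with |y| ≤ 4.
  x = -3: f_y(-3, y) = 3*y**2 + 10*y + 18; no integer root y with |y| ≤ 4.
  x = -2: f_y(-2, y) = 3*y**2 + 6*y + 8; no integer root y with |y| ≤ 4.
  x = -1: f_y(-1, y) = 3*y**2 + 2*y + 2; no integer root y with |y| ≤ 4.
  x = 0: f_y(0, y) = 3*y**2 - 2*y; vanishes at y ∈ {0}. (0, 0): f_x = 12 ≠ 0.
  x = 1: f_y(1, y) = 3*y**2 - 6*y + 2; no integer root y with |y| ≤ 4.
  x = 2: f_y(2, y) = 3*y**2 - 10*y + 8; vanishes at y ∈ {2}. (2, 2): f_x = 0, f = 0 — SINGULAR.
  x = 3: f_y(3, y) = 3*y**2 - 14*y + 18; no integer root y with |y| ≤ 4.
  x = 4: f_y(4, y) = 3*y**2 - 18*y + 32; no integer root y with |y| ≤ 4.
Only singular point on the grid: (2, 2).
Classify: substitute x = 2 + u, y = 2 + v and expand: f = 2*u**2*v - u**2 - 2*u*v**2 + v**3 + v**2.
No constant or linear terms (consistent with a singular point). Quadratic part: -u**2 + v**2. Cubic part: 2*u**2*v - 2*u*v**2 + v**3.
The quadratic part v**2 - u**2 = (v − u)(v + u) splits into two distinct linear factors, so there are two distinct tangent lines y − 2 = ±(x − 2) — this is a node (ordinary double point).
Classification: node.


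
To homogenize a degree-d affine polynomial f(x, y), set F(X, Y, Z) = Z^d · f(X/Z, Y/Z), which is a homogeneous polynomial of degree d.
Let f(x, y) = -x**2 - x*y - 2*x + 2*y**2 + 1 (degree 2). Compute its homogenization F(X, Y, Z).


F(X, Y, Z) = -X**2 - X*Y - 2*X*Z + 2*Y**2 + Z**2

deg(f) = 2.
Substitute x = X/Z, y = Y/Z into f, then multiply by Z^2.
  monomial -1·x^2·y^0 ↦ -1·X^2·Y^0·Z^0.
  monomial -1·x^1·y^1 ↦ -1·X^1·Y^1·Z^0.
  monomial -2·x^1·y^0 ↦ -2·X^1·Y^0·Z^1.
  monomial 2·x^0·y^2 ↦ 2·X^0·Y^2·Z^0.
  monomial 1·x^0·y^0 ↦ 1·X^0·Y^0·Z^2.
Collecting: F(X, Y, Z) = -X**2 - X*Y - 2*X*Z + 2*Y**2 + Z**2.


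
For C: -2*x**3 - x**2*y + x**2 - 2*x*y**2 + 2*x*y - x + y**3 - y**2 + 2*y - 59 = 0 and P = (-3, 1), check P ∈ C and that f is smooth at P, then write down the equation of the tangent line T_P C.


Tangent line at P: -55*x - 165 = 0.

Step 1: f(-3, 1) = 0, so P lies on C.
Step 2: partial derivatives
  f_x(x, y) = -6*x**2 - 2*x*y + 2*x - 2*y**2 + 2*y - 1, f_y(x, y) = -x**2 - 4*x*y + 2*x + 3*y**2 - 2*y + 2.
  f_x(P) = -55, f_y(P) = 0 (gradient nonzero, so P is smooth).
Step 3: tangent line at P: -55·(x − -3) + 0·(y − 1) = 0.
Expanding: -55*x - 165 = 0.


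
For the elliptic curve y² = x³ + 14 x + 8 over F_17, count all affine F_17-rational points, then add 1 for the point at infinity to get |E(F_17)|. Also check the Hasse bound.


Affine points = {(0, 5), (0, 12), (3, 3), (3, 14), (4, 3), (4, 14), (5, 4), (5, 13), (6, 6), (6, 11), (9, 8), (9, 9), (10, 3), (10, 14), (12, 0)}; affine count = 15; |E(F_17)| = 16.

Discriminant check: Δ ∝ 4a³ + 27b² = 4·14³ + 27·8² = 4·2744 + 27·64 ≡ 5 (mod 17). Nonzero ⇒ E is nonsingular.
For each x ∈ F_17, compute rhs = x³ + 14·x + 8 mod 17, then count y ∈ F_17 with y² ≡ rhs.
  x = 0: rhs = 8, matching y values: 5, 12 (2 points).
  x = 1: rhs = 6, matching y values: none (0 points).
  x = 2: rhs = 10, matching y values: none (0 points).
  x = 3: rhs = 9, matching y values: 3, 14 (2 points).
  x = 4: rhs = 9, matching y values: 3, 14 (2 points).
  x = 5: rhs = 16, matching y values: 4, 13 (2 points).
  x = 6: rhs = 2, matching y values: 6, 11 (2 points).
  x = 7: rhs = 7, matching y values: none (0 points).
  x = 8: rhs = 3, matching y values: none (0 points).
  x = 9: rhs = 13, matching y values: 8, 9 (2 points).
  x = 10: rhs = 9, matching y values: 3, 14 (2 points).
  x = 11: rhs = 14, matching y values: none (0 points).
  x = 12: rhs = 0, matching y values: 0 (1 points).
  x = 13: rhs = 7, matching y values: none (0 points).
  x = 14: rhs = 7, matching y values: none (0 points).
  x = 15: rhs = 6, matching y values: none (0 points).
  x = 16: rhs = 10, matching y values: none (0 points).
Total affine count: 15.
Full point count |E(F_17)| = 15 + 1 = 16.
Hasse bound: |16 − (17+1)| = |-2| = 2 ≤ 2√17 ≈ 8.2462 ✓.


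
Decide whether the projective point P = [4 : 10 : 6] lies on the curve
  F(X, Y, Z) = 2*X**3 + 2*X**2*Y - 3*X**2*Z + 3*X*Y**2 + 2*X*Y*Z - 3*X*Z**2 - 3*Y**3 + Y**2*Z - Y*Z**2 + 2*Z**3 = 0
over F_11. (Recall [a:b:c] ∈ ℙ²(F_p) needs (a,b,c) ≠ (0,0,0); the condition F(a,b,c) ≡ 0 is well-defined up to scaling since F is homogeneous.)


F(4,10,6) ≡ 4 (mod 11); P is NOT on the curve.

Evaluate F(4, 10, 6) term-by-term (mod 11).
  2*X**3 ↦ 2·64·1·1 = 128
  2*X**2*Y ↦ 2·16·10·1 = 320
  -3*X**2*Z ↦ -3·16·1·6 = -288
  3*X*Y**2 ↦ 3·4·100·1 = 1200
  2*X*Y*Z ↦ 2·4·10·6 = 480
  -3*X*Z**2 ↦ -3·4·1·36 = -432
  -3*Y**3 ↦ -3·1·1000·1 = -3000
  Y**2*Z ↦ 1·1·100·6 = 600
  -Y*Z**2 ↦ -1·1·10·36 = -360
  2*Z**3 ↦ 2·1·1·216 = 432
Sum: F(4, 10, 6) = (128) + (320) + (-288) + (1200) + (480) + (-432) + (-3000) + (600) + (-360) + (432) = -920.
Reducing mod 11: -920 ≡ 4 (mod 11).
Since F(a, b, c) ≡ 4 ≠ 0 (mod 11), P does NOT lie on the curve.


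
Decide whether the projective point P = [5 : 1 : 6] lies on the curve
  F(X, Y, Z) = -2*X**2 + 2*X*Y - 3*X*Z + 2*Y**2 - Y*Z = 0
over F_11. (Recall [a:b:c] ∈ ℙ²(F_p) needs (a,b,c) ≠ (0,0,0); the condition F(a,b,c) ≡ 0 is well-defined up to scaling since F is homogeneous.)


F(5,1,6) ≡ 9 (mod 11); P is NOT on the curve.

Evaluate F(5, 1, 6) term-by-term (mod 11).
  -2*X**2 ↦ -2·25·1·1 = -50
  2*X*Y ↦ 2·5·1·1 = 10
  -3*X*Z ↦ -3·5·1·6 = -90
  2*Y**2 ↦ 2·1·1·1 = 2
  -Y*Z ↦ -1·1·1·6 = -6
Sum: F(5, 1, 6) = (-50) + (10) + (-90) + (2) + (-6) = -134.
Reducing mod 11: -134 ≡ 9 (mod 11).
Since F(a, b, c) ≡ 9 ≠ 0 (mod 11), P does NOT lie on the curve.


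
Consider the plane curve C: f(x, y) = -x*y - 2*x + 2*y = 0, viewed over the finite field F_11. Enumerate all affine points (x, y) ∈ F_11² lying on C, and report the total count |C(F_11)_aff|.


Affine F_11-points: {(0, 0), (1, 2), (3, 5), (4, 7), (5, 4), (6, 8), (7, 6), (8, 1), (9, 10), (10, 3)}; count = 10.

For each of the 121 pairs (x, y) ∈ F_11², evaluate f(x, y) mod 11. Record the zeros.
  x = 0: [0↦0, 1↦2, 2↦4, 3↦6, 4↦8, 5↦10, 6↦1, 7↦3, 8↦5, 9↦7, 10↦9]  zeros at y ∈ {0}
  x = 1: [0↦9, 1↦10, 2↦0, 3↦1, 4↦2, 5↦3, 6↦4, 7↦5, 8↦6, 9↦7, 10↦8]  zeros at y ∈ {2}
  x = 2: [0↦7, 1↦7, 2↦7, 3↦7, 4↦7, 5↦7, 6↦7, 7↦7, 8↦7, 9↦7, 10↦7]  zeros at y ∈ ∅
  x = 3: [0↦5, 1↦4, 2↦3, 3↦2, 4↦1, 5↦0, 6↦10, 7↦9, 8↦8, 9↦7, 10↦6]  zeros at y ∈ {5}
  x = 4: [0↦3, 1↦1, 2↦10, 3↦8, 4↦6, 5↦4, 6↦2, 7↦0, 8↦9, 9↦7, 10↦5]  zeros at y ∈ {7}
  x = 5: [0↦1, 1↦9, 2↦6, 3↦3, 4↦0, 5↦8, 6↦5, 7↦2, 8↦10, 9↦7, 10↦4]  zeros at y ∈ {4}
  x = 6: [0↦10, 1↦6, 2↦2, 3↦9, 4↦5, 5↦1, 6↦8, 7↦4, 8↦0, 9↦7, 10↦3]  zeros at y ∈ {8}
  x = 7: [0↦8, 1↦3, 2↦9, 3↦4, 4↦10, 5↦5, 6↦0, 7↦6, 8↦1, 9↦7, 10↦2]  zeros at y ∈ {6}
  x = 8: [0↦6, 1↦0, 2↦5, 3↦10, 4↦4, 5↦9, 6↦3, 7↦8, 8↦2, 9↦7, 10↦1]  zeros at y ∈ {1}
  x = 9: [0↦4, 1↦8, 2↦1, 3↦5, 4↦9, 5↦2, 6↦6, 7↦10, 8↦3, 9↦7, 10↦0]  zeros at y ∈ {10}
  x = 10: [0↦2, 1↦5, 2↦8, 3↦0, 4↦3, 5↦6, 6↦9, 7↦1, 8↦4, 9↦7, 10↦10]  zeros at y ∈ {3}
Collecting zeros: affine points = {(0, 0), (1, 2), (3, 5), (4, 7), (5, 4), (6, 8), (7, 6), (8, 1), (9, 10), (10, 3)}.
Total count |C(F_11)_aff| = 10.


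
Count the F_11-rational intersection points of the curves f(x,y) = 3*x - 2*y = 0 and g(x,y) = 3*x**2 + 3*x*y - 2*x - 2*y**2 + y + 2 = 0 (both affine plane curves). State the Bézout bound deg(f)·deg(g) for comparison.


Common zeros: {(3, 10), (10, 4)}; count = 2; Bézout bound = 2.

deg(f) = 1, deg(g) = 2, so Bézout bound = 2.
Scan x ∈ F_11. For each x, list the y ∈ F_11 with f(x, y) ≡ 0 and those with g(x, y) ≡ 0 (mod 11); the common zeros in that column are the intersection.
  x = 0: f ≡ 0 at y ∈ {0}; g ≡ 0 at y ∈ ∅; common: ∅.
  x = 1: f ≡ 0 at y ∈ {7}; g ≡ 0 at y ∈ ∅; common: ∅.
  x = 2: f ≡ 0 at y ∈ {3}; g ≡ 0 at y ∈ ∅; common: ∅.
  x = 3: f ≡ 0 at y ∈ {10}; g ≡ 0 at y ∈ {6, 10}; common: {10}.
  x = 4: f ≡ 0 at y ∈ {6}; g ≡ 0 at y ∈ ∅; common: ∅.
  x = 5: f ≡ 0 at y ∈ {2}; g ≡ 0 at y ∈ {4}; common: ∅.
  x = 6: f ≡ 0 at y ∈ {9}; g ≡ 0 at y ∈ {5, 10}; common: ∅.
  x = 7: f ≡ 0 at y ∈ {5}; g ≡ 0 at y ∈ ∅; common: ∅.
  x = 8: f ≡ 0 at y ∈ {1}; g ≡ 0 at y ∈ {2, 5}; common: ∅.
  x = 9: f ≡ 0 at y ∈ {8}; g ≡ 0 at y ∈ {1, 2}; common: ∅.
  x = 10: f ≡ 0 at y ∈ {4}; g ≡ 0 at y ∈ {4, 6}; common: {4}.
Collecting: common zeros = {(3, 10), (10, 4)}, so the count is 2.
Comparison with the Bézout bound: 2 ≤ 2 = deg(f)·deg(g), as expected for curves with no common component (the bound is attained).


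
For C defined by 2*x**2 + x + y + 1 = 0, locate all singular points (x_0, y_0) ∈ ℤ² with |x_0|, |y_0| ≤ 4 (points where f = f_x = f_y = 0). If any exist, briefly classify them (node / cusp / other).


No singular points in the scanned grid; C is smooth there.

Compute partial derivatives:
  f_x = 4*x + 1.
  f_y = 1.
f_y = 1 is a nonzero constant, so f_y never vanishes: no point (x, y) can satisfy f = f_x = f_y = 0. In particular no (x, y) ∈ {−4, ..., 4}² is singular; the curve is smooth.


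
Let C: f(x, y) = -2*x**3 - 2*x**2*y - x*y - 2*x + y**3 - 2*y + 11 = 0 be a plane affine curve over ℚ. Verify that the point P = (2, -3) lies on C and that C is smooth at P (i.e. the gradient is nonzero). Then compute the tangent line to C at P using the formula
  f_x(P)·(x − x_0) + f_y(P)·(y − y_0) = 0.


Tangent line at P: x + 15*y + 43 = 0.

Step 1: f(2, -3) = 0, so P lies on C.
Step 2: partial derivatives
  f_x(x, y) = -6*x**2 - 4*x*y - y - 2, f_y(x, y) = -2*x**2 - x + 3*y**2 - 2.
  f_x(P) = 1, f_y(P) = 15 (gradient nonzero, so P is smooth).
Step 3: tangent line at P: 1·(x − 2) + 15·(y − -3) = 0.
Expanding: x + 15*y + 43 = 0.


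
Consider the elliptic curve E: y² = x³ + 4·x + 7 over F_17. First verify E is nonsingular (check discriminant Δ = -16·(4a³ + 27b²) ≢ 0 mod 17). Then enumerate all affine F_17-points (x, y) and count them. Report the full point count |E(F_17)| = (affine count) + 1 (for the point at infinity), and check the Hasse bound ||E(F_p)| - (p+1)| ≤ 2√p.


Affine points = {(4, 6), (4, 11), (5, 4), (5, 13), (6, 3), (6, 14), (7, 2), (7, 15), (12, 7), (12, 10), (14, 6), (14, 11), (15, 5), (15, 12), (16, 6), (16, 11)}; affine count = 16; |E(F_17)| = 17.

Discriminant check: Δ ∝ 4a³ + 27b² = 4·4³ + 27·7² = 4·64 + 27·49 ≡ 15 (mod 17). Nonzero ⇒ E is nonsingular.
For each x ∈ F_17, compute rhs = x³ + 4·x + 7 mod 17, then count y ∈ F_17 with y² ≡ rhs.
  x = 0: rhs = 7, matching y values: none (0 points).
  x = 1: rhs = 12, matching y values: none (0 points).
  x = 2: rhs = 6, matching y values: none (0 points).
  x = 3: rhs = 12, matching y values: none (0 points).
  x = 4: rhs = 2, matching y values: 6, 11 (2 points).
  x = 5: rhs = 16, matching y values: 4, 13 (2 points).
  x = 6: rhs = 9, matching y values: 3, 14 (2 points).
  x = 7: rhs = 4, matching y values: 2, 15 (2 points).
  x = 8: rhs = 7, matching y values: none (0 points).
  x = 9: rhs = 7, matching y values: none (0 points).
  x = 10: rhs = 10, matching y values: none (0 points).
  x = 11: rhs = 5, matching y values: none (0 points).
  x = 12: rhs = 15, matching y values: 7, 10 (2 points).
  x = 13: rhs = 12, matching y values: none (0 points).
  x = 14: rhs = 2, matching y values: 6, 11 (2 points).
  x = 15: rhs = 8, matching y values: 5, 12 (2 points).
  x = 16: rhs = 2, matching y values: 6, 11 (2 points).
Total affine count: 16.
Full point count |E(F_17)| = 16 + 1 = 17.
Hasse bound: |17 − (17+1)| = |-1| = 1 ≤ 2√17 ≈ 8.2462 ✓.


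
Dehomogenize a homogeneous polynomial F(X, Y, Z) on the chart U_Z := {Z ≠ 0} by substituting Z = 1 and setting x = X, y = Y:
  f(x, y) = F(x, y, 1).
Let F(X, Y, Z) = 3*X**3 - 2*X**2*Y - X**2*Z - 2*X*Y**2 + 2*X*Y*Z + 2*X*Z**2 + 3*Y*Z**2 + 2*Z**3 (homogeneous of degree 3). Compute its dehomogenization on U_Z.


f(x, y) = 3*x**3 - 2*x**2*y - x**2 - 2*x*y**2 + 2*x*y + 2*x + 3*y + 2

On U_Z we set Z = 1. Each monomial c·X^i·Y^j·Z^k in F becomes c·x^i·y^j·1^k = c·x^i·y^j.
Substituting Z = 1: F(X, Y, 1) = 3*x**3 - 2*x**2*y - x**2 - 2*x*y**2 + 2*x*y + 2*x + 3*y + 2.
Note: deg(f) ≤ deg(F) = 3; strict inequality happens when F is divisible by Z (lost terms).


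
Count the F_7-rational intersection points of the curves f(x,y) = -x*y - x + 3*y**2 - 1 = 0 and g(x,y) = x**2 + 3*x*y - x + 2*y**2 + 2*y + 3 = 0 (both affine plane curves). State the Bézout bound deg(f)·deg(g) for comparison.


Common zeros: ∅; count = 0; Bézout bound = 4.

deg(f) = 2, deg(g) = 2, so Bézout bound = 4.
Scan x ∈ F_7. For each x, list the y ∈ F_7 with f(x, y) ≡ 0 and those with g(x, y) ≡ 0 (mod 7); the common zeros in that column are the intersection.
  x = 0: f ≡ 0 at y ∈ ∅; g ≡ 0 at y ∈ {1, 5}; common: ∅.
  x = 1: f ≡ 0 at y ∈ {1, 4}; g ≡ 0 at y ∈ {2, 6}; common: ∅.
  x = 2: f ≡ 0 at y ∈ ∅; g ≡ 0 at y ∈ ∅; common: ∅.
  x = 3: f ≡ 0 at y ∈ {3, 5}; g ≡ 0 at y ∈ {6}; common: ∅.
  x = 4: f ≡ 0 at y ∈ ∅; g ≡ 0 at y ∈ ∅; common: ∅.
  x = 5: f ≡ 0 at y ∈ ∅; g ≡ 0 at y ∈ {1}; common: ∅.
  x = 6: f ≡ 0 at y ∈ {0, 2}; g ≡ 0 at y ∈ ∅; common: ∅.
Collecting: common zeros = ∅, so the count is 0.
Comparison with the Bézout bound: 0 ≤ 4 = deg(f)·deg(g), as expected for curves with no common component (the affine F_7-count falls short of the bound because intersections may lie at infinity, over extension fields, or carry multiplicity).


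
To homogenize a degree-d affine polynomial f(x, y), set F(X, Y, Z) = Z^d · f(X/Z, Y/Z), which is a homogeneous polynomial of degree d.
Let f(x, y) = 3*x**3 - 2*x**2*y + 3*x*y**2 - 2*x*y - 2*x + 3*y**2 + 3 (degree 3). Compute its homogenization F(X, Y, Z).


F(X, Y, Z) = 3*X**3 - 2*X**2*Y + 3*X*Y**2 - 2*X*Y*Z - 2*X*Z**2 + 3*Y**2*Z + 3*Z**3

deg(f) = 3.
Substitute x = X/Z, y = Y/Z into f, then multiply by Z^3.
  monomial 3·x^3·y^0 ↦ 3·X^3·Y^0·Z^0.
  monomial -2·x^2·y^1 ↦ -2·X^2·Y^1·Z^0.
  monomial 3·x^1·y^2 ↦ 3·X^1·Y^2·Z^0.
  monomial -2·x^1·y^1 ↦ -2·X^1·Y^1·Z^1.
  monomial -2·x^1·y^0 ↦ -2·X^1·Y^0·Z^2.
  monomial 3·x^0·y^2 ↦ 3·X^0·Y^2·Z^1.
  monomial 3·x^0·y^0 ↦ 3·X^0·Y^0·Z^3.
Collecting: F(X, Y, Z) = 3*X**3 - 2*X**2*Y + 3*X*Y**2 - 2*X*Y*Z - 2*X*Z**2 + 3*Y**2*Z + 3*Z**3.


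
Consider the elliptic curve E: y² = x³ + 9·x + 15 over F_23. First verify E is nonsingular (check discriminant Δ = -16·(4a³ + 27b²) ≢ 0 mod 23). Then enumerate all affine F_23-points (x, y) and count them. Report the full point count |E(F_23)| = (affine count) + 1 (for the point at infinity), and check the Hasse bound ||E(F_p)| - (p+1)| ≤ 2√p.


Affine points = {(1, 5), (1, 18), (2, 8), (2, 15), (3, 0), (4, 0), (5, 1), (5, 22), (6, 3), (6, 20), (8, 1), (8, 22), (10, 1), (10, 22), (13, 11), (13, 12), (15, 11), (15, 12), (16, 0), (18, 11), (18, 12), (21, 9), (21, 14)}; affine count = 23; |E(F_23)| = 24.

Discriminant check: Δ ∝ 4a³ + 27b² = 4·9³ + 27·15² = 4·729 + 27·225 ≡ 21 (mod 23). Nonzero ⇒ E is nonsingular.
For each x ∈ F_23, compute rhs = x³ + 9·x + 15 mod 23, then count y ∈ F_23 with y² ≡ rhs.
  x = 0: rhs = 15, matching y values: none (0 points).
  x = 1: rhs = 2, matching y values: 5, 18 (2 points).
  x = 2: rhs = 18, matching y values: 8, 15 (2 points).
  x = 3: rhs = 0, matching y values: 0 (1 points).
  x = 4: rhs = 0, matching y values: 0 (1 points).
  x = 5: rhs = 1, matching y values: 1, 22 (2 points).
  x = 6: rhs = 9, matching y values: 3, 20 (2 points).
  x = 7: rhs = 7, matching y values: none (0 points).
  x = 8: rhs = 1, matching y values: 1, 22 (2 points).
  x = 9: rhs = 20, matching y values: none (0 points).
  x = 10: rhs = 1, matching y values: 1, 22 (2 points).
  x = 11: rhs = 19, matching y values: none (0 points).
  x = 12: rhs = 11, matching y values: none (0 points).
  x = 13: rhs = 6, matching y values: 11, 12 (2 points).
  x = 14: rhs = 10, matching y values: none (0 points).
  x = 15: rhs = 6, matching y values: 11, 12 (2 points).
  x = 16: rhs = 0, matching y values: 0 (1 points).
  x = 17: rhs = 21, matching y values: none (0 points).
  x = 18: rhs = 6, matching y values: 11, 12 (2 points).
  x = 19: rhs = 7, matching y values: none (0 points).
  x = 20: rhs = 7, matching y values: none (0 points).
  x = 21: rhs = 12, matching y values: 9, 14 (2 points).
  x = 22: rhs = 5, matching y values: none (0 points).
Total affine count: 23.
Full point count |E(F_23)| = 23 + 1 = 24.
Hasse bound: |24 − (23+1)| = |0| = 0 ≤ 2√23 ≈ 9.5917 ✓.


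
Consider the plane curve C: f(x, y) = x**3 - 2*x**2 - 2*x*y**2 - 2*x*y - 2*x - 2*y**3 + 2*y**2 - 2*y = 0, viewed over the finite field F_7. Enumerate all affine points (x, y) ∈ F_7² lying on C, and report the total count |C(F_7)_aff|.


Affine F_7-points: {(0, 0), (0, 3), (0, 5), (1, 4), (1, 5), (2, 1), (5, 2)}; count = 7.

For each of the 49 pairs (x, y) ∈ F_7², evaluate f(x, y) mod 7. Record the zeros.
  x = 0: [0↦0, 1↦5, 2↦2, 3↦0, 4↦1, 5↦0, 6↦6]  zeros at y ∈ {0, 3, 5}
  x = 1: [0↦4, 1↦5, 2↦1, 3↦1, 4↦0, 5↦0, 6↦3]  zeros at y ∈ {4, 5}
  x = 2: [0↦3, 1↦0, 2↦2, 3↦4, 4↦1, 5↦2, 6↦2]  zeros at y ∈ {1}
  x = 3: [0↦3, 1↦3, 2↦4, 3↦1, 4↦3, 5↦5, 6↦2]  zeros at y ∈ ∅
  x = 4: [0↦3, 1↦6, 2↦6, 3↦5, 4↦5, 5↦1, 6↦2]  zeros at y ∈ ∅
  x = 5: [0↦2, 1↦1, 2↦0, 3↦1, 4↦6, 5↦3, 6↦1]  zeros at y ∈ {2}
  x = 6: [0↦6, 1↦1, 2↦6, 3↦2, 4↦5, 5↦3, 6↦5]  zeros at y ∈ ∅
Collecting zeros: affine points = {(0, 0), (0, 3), (0, 5), (1, 4), (1, 5), (2, 1), (5, 2)}.
Total count |C(F_7)_aff| = 7.


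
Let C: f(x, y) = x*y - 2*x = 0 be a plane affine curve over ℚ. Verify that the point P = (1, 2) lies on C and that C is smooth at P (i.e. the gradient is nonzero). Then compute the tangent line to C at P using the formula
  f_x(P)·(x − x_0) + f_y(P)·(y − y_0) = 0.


Tangent line at P: y - 2 = 0.

Step 1: f(1, 2) = 0, so P lies on C.
Step 2: partial derivatives
  f_x(x, y) = y - 2, f_y(x, y) = x.
  f_x(P) = 0, f_y(P) = 1 (gradient nonzero, so P is smooth).
Step 3: tangent line at P: 0·(x − 1) + 1·(y − 2) = 0.
Expanding: y - 2 = 0.


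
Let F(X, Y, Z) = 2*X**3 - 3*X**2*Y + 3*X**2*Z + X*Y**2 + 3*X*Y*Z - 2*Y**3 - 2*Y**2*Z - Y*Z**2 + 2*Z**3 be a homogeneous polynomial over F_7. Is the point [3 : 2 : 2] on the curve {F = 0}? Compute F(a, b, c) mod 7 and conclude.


F(3,2,2) ≡ 1 (mod 7); P is NOT on the curve.

Evaluate F(3, 2, 2) term-by-term (mod 7).
  2*X**3 ↦ 2·27·1·1 = 54
  -3*X**2*Y ↦ -3·9·2·1 = -54
  3*X**2*Z ↦ 3·9·1·2 = 54
  X*Y**2 ↦ 1·3·4·1 = 12
  3*X*Y*Z ↦ 3·3·2·2 = 36
  -2*Y**3 ↦ -2·1·8·1 = -16
  -2*Y**2*Z ↦ -2·1·4·2 = -16
  -Y*Z**2 ↦ -1·1·2·4 = -8
  2*Z**3 ↦ 2·1·1·8 = 16
Sum: F(3, 2, 2) = (54) + (-54) + (54) + (12) + (36) + (-16) + (-16) + (-8) + (16) = 78.
Reducing mod 7: 78 ≡ 1 (mod 7).
Since F(a, b, c) ≡ 1 ≠ 0 (mod 7), P does NOT lie on the curve.


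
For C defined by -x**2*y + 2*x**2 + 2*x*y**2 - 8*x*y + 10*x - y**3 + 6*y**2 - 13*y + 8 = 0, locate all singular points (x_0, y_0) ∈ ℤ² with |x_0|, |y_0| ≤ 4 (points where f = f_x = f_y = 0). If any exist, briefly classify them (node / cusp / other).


Singular points: {(2, 3)}; classification: node.

Compute partial derivatives:
  f_x = -2*x*y + 4*x + 2*y**2 - 8*y + 10.
  f_y = -x**2 + 4*x*y - 8*x - 3*y**2 + 12*y - 13.
Scan x_0 ∈ {−4, ..., 4}. For each x_0, f_y(x_0, y) is a polynomial in y; find its integer roots y ∈ {−4, ..., 4}, then test f_x and f at those candidates.
  x = -4: f_y(-4, y) = -3*y**2 - 4*y + 3; no integer root y with |y| ≤ 4.
  x = -3: f_y(-3, y) = 2 - 3*y**2; no integer root y with |y| ≤ 4.
  x = -2: f_y(-2, y) = -3*y**2 + 4*y - 1; vanishes at y ∈ {1}. (-2, 1): f_x = 0 but f = -4 ≠ 0.
  x = -1: f_y(-1, y) = -3*y**2 + 8*y - 6; no integer root y with |y| ≤ 4.
  x = 0: f_y(0, y) = -3*y**2 + 12*y - 13; no integer root y with |y| ≤ 4.
  x = 1: f_y(1, y) = -3*y**2 + 16*y - 22; no integer root y with |y| ≤ 4.
  x = 2: f_y(2, y) = -3*y**2 + 20*y - 33; vanishes at y ∈ {3}. (2, 3): f_x = 0, f = 0 — SINGULAR.
  x = 3: f_y(3, y) = -3*y**2 + 24*y - 46; no integer root y with |y| ≤ 4.
  x = 4: f_y(4, y) = -3*y**2 + 28*y - 61; no integer root y with |y| ≤ 4.
Only singular point on the grid: (2, 3).
Classify: substitute x = 2 + u, y = 3 + v and expand: f = -u**2*v - u**2 + 2*u*v**2 - v**3 + v**2.
No constant or linear terms (consistent with a singular point). Quadratic part: -u**2 + v**2. Cubic part: -u**2*v + 2*u*v**2 - v**3.
The quadratic part v**2 - u**2 = (v − u)(v + u) splits into two distinct linear factors, so there are two distinct tangent lines y − 3 = ±(x − 2) — this is a node (ordinary double point).
Classification: node.


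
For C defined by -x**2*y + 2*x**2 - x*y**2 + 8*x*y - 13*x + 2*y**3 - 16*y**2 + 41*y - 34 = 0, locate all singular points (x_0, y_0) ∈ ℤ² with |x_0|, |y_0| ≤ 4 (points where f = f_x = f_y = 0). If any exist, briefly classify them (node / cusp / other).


Singular points: {(1, 3)}; classification: node.

Compute partial derivatives:
  f_x = -2*x*y + 4*x - y**2 + 8*y - 13.
  f_y = -x**2 - 2*x*y + 8*x + 6*y**2 - 32*y + 41.
Scan x_0 ∈ {−4, ..., 4}. For each x_0, f_y(x_0, y) is a polynomial in y; find its integer roots y ∈ {−4, ..., 4}, then test f_x and f at those candidates.
  x = -4: f_y(-4, y) = 6*y**2 - 24*y - 7; no integer root y with |y| ≤ 4.
  x = -3: f_y(-3, y) = 6*y**2 - 26*y + 8; vanishes at y ∈ {4}. (-3, 4): f_x = 15 ≠ 0.
  x = -2: f_y(-2, y) = 6*y**2 - 28*y + 21; no integer root y with |y| ≤ 4.
  x = -1: f_y(-1, y) = 6*y**2 - 30*y + 32; no integer root y with |y| ≤ 4.
  x = 0: f_y(0, y) = 6*y**2 - 32*y + 41; no integer root y with |y| ≤ 4.
  x = 1: f_y(1, y) = 6*y**2 - 34*y + 48; vanishes at y ∈ {3}. (1, 3): f_x = 0, f = 0 — SINGULAR.
  x = 2: f_y(2, y) = 6*y**2 - 36*y + 53; no integer root y with |y| ≤ 4.
  x = 3: f_y(3, y) = 6*y**2 - 38*y + 56; vanishes at y ∈ {4}. (3, 4): f_x = -9 ≠ 0.
  x = 4: f_y(4, y) = 6*y**2 - 40*y + 57; no integer root y with |y| ≤ 4.
Only singular point on the grid: (1, 3).
Classify: substitute x = 1 + u, y = 3 + v and expand: f = -u**2*v - u**2 - u*v**2 + 2*v**3 + v**2.
No constant or linear terms (consistent with a singular point). Quadratic part: -u**2 + v**2. Cubic part: -u**2*v - u*v**2 + 2*v**3.
The quadratic part v**2 - u**2 = (v − u)(v + u) splits into two distinct linear factors, so there are two distinct tangent lines y − 3 = ±(x − 1) — this is a node (ordinary double point).
Classification: node.
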